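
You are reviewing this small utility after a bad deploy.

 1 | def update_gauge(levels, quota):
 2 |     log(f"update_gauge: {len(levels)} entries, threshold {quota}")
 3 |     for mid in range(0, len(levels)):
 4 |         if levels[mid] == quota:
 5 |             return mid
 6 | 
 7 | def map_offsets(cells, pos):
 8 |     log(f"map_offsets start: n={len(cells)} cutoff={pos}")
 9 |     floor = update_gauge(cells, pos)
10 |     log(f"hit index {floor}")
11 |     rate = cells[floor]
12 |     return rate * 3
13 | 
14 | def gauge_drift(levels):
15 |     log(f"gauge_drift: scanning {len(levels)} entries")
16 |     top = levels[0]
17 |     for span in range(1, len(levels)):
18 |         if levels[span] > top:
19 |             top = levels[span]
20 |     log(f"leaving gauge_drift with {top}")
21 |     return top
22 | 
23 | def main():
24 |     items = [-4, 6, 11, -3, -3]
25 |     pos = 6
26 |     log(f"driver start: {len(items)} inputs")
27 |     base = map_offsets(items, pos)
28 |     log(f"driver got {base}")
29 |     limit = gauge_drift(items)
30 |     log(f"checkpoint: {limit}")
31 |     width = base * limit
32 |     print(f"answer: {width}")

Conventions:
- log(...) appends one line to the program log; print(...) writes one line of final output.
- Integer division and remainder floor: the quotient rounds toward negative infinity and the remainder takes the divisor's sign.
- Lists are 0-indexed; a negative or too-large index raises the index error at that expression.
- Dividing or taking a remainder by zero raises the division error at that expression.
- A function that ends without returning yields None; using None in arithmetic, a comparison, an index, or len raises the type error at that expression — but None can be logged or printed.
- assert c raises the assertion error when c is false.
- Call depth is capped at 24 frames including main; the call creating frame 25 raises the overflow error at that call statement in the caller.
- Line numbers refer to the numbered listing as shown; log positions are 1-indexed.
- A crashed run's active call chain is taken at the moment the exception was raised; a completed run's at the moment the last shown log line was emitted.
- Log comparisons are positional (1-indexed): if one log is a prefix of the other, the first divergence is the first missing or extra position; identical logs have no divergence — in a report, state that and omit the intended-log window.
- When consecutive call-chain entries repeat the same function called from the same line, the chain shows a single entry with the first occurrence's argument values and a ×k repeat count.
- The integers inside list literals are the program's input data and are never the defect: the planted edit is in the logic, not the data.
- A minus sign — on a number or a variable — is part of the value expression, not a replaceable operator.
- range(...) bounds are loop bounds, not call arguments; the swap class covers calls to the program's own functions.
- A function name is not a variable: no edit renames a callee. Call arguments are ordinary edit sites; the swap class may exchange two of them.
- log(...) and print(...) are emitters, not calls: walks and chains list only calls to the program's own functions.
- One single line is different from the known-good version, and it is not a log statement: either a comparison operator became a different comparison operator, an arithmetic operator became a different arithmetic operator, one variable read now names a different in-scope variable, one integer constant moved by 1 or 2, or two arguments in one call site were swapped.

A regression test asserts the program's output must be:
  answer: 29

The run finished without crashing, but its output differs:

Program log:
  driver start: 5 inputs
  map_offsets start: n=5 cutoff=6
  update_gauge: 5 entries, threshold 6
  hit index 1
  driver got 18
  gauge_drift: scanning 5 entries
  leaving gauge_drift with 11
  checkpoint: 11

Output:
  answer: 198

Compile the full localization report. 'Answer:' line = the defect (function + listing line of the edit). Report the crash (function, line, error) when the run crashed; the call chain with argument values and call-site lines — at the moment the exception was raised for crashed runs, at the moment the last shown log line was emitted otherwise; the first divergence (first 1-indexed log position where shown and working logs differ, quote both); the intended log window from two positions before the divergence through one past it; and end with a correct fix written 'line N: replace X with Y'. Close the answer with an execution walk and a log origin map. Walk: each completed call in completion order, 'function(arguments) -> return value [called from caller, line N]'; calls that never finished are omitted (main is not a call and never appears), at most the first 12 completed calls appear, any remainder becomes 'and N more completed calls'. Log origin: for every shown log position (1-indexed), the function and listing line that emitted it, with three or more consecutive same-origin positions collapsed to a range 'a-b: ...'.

Answer: the defect is in main at line 31.
Key observation: The logs agree in full; only the final output differs.
Call chain: main.
First divergence: none — the logs agree in full.
Execution walk:
  update_gauge([-4, 6, 11, -3, -3], 6) -> 1  [called from map_offsets, line 9]
  map_offsets([-4, 6, 11, -3, -3], 6) -> 18  [called from main, line 27]
  gauge_drift([-4, 6, 11, -3, -3]) -> 11  [called from main, line 29]
Origin of each log line:
  1: emitted by main (line 26)
  2: emitted by map_offsets (line 8)
  3: emitted by update_gauge (line 2)
  4: emitted by map_offsets (line 10)
  5: emitted by main (line 28)
  6: emitted by gauge_drift (line 15)
  7: emitted by gauge_drift (line 20)
  8: emitted by main (line 30)
A correct fix: line 31: replace `*` with `+`.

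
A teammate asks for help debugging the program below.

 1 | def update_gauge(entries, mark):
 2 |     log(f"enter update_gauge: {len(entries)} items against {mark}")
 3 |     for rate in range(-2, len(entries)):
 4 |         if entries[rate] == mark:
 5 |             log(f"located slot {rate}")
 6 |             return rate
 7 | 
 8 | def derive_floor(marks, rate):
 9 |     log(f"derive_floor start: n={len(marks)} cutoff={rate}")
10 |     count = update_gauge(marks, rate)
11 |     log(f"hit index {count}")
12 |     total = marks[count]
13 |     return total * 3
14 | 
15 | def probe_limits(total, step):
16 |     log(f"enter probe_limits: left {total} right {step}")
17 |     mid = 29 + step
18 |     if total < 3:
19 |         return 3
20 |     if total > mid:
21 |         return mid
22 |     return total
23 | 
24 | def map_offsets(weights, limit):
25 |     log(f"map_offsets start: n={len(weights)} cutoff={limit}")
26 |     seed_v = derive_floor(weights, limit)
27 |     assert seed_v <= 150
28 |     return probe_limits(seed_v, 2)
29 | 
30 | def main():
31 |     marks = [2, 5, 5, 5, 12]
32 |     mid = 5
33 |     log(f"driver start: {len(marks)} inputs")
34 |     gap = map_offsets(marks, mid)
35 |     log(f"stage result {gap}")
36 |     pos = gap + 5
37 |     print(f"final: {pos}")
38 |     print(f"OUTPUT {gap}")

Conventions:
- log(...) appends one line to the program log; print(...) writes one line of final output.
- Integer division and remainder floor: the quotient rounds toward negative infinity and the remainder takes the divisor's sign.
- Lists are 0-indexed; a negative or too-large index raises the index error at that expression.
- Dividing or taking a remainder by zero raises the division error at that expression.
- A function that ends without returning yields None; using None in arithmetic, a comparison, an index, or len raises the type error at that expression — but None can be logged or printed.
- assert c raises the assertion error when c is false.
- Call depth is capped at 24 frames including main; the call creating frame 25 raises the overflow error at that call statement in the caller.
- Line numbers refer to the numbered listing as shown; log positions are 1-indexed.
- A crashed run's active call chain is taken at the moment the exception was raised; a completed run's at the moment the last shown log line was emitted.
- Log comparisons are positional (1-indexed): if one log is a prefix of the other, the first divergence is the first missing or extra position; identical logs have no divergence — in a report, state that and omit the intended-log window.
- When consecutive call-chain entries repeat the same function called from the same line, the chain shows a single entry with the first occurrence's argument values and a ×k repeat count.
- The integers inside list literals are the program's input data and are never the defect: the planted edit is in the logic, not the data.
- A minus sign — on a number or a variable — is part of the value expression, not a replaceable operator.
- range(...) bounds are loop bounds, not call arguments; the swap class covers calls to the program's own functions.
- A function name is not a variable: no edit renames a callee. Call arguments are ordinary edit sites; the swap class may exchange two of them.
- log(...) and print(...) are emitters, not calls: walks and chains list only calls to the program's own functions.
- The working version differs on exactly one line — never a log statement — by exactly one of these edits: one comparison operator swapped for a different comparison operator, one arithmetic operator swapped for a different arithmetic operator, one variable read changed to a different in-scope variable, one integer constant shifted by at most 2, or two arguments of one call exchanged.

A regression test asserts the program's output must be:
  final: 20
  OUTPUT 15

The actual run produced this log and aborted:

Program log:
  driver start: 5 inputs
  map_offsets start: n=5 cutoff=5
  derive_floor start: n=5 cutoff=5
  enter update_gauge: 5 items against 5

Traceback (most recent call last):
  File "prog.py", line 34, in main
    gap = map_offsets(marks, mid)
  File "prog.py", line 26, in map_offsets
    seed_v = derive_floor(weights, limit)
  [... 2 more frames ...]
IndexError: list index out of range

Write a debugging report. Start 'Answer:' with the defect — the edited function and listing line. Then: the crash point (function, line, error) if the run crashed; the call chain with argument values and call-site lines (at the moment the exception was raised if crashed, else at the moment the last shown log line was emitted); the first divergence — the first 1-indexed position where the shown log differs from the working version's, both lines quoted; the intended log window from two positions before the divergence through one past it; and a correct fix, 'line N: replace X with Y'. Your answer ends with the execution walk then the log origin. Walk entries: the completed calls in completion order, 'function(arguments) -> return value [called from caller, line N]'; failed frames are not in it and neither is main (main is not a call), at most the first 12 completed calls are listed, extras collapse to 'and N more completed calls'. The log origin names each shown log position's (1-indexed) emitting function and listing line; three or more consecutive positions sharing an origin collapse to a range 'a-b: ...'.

Answer: the defect is in update_gauge at line 3.
Key fact: The faulty run's log stops after 4 lines; the working version's next line would be 'located slot 1'.
Crash: update_gauge, line 4, IndexError.
Call chain: main -> map_offsets([2, 5, 5, 5, 12], 5) (called at line 34) -> derive_floor([2, 5, 5, 5, 12], 5) (called at line 26) -> update_gauge([2, 5, 5, 5, 12], 5) (called at line 10).
First divergence: position 5 — after 4 matching lines the faulty run goes silent; intended next line 'located slot 1'.
Intended log window:
  3: derive_floor start: n=5 cutoff=5
  4: enter update_gauge: 5 items against 5
  5: located slot 1
  6: hit index 1
Execution walk:
  (no call completed)
Log origin:
  1 — main, line 33
  2 — map_offsets, line 25
  3 — derive_floor, line 9
  4 — update_gauge, line 2
A correct fix: line 3: replace `-2` with `0`.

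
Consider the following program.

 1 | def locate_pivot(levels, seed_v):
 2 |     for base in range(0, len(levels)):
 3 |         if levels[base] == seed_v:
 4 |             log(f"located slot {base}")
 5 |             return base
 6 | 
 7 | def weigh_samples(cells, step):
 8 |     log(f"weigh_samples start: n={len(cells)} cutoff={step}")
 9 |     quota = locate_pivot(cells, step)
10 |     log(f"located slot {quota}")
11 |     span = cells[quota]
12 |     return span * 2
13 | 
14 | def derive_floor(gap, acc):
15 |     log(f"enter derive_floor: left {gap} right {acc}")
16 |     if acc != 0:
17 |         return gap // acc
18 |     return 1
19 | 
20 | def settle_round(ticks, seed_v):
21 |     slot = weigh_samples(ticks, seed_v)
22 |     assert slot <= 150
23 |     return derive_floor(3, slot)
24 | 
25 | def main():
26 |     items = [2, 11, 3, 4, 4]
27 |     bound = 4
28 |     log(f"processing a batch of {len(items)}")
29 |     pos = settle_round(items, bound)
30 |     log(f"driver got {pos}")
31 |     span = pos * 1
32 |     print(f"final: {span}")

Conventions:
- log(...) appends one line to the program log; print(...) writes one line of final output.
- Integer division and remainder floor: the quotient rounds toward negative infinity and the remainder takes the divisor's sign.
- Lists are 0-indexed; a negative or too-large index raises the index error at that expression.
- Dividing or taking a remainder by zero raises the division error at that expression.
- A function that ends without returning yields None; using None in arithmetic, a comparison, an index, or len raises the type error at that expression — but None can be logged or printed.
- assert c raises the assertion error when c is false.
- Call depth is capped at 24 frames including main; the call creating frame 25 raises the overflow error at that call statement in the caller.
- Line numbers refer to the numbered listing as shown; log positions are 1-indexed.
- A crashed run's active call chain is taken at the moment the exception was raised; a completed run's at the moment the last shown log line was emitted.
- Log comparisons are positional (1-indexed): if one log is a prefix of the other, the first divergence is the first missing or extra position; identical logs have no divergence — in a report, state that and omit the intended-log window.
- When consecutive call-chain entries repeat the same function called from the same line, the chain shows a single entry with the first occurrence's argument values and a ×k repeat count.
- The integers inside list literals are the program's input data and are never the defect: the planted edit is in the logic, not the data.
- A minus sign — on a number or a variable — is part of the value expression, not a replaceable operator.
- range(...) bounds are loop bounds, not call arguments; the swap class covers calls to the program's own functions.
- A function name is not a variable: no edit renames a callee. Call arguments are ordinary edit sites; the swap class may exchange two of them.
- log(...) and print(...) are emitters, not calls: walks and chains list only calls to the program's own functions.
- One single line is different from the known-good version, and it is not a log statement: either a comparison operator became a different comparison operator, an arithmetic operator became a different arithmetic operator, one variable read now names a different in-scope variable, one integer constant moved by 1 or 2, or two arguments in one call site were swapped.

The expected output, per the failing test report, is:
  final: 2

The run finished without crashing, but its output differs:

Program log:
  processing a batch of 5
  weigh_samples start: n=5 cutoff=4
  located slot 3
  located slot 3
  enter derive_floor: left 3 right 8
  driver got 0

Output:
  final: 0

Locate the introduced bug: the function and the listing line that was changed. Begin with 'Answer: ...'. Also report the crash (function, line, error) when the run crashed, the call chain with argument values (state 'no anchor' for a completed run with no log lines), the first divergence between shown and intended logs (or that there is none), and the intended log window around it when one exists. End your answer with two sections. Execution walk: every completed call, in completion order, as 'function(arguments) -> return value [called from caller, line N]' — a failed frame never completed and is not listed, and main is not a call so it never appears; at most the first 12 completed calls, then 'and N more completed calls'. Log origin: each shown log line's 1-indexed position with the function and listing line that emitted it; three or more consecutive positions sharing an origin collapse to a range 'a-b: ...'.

Answer: the defect is in settle_round at line 23.
Key fact: Position 5 is the first bad log line: 'enter derive_floor: left 3 right 8' should read 'enter derive_floor: left 8 right 3'.
Call chain: main.
First divergence: position 5 — the shown line 'enter derive_floor: left 3 right 8' should read 'enter derive_floor: left 8 right 3'.
Intended log window:
  3: located slot 3
  4: located slot 3
  5: enter derive_floor: left 8 right 3
  6: driver got 2
Execution walk:
  locate_pivot([2, 11, 3, 4, 4], 4) -> 3  [called from weigh_samples, line 9]
  weigh_samples([2, 11, 3, 4, 4], 4) -> 8  [called from settle_round, line 21]
  derive_floor(3, 8) -> 0  [called from settle_round, line 23]
  settle_round([2, 11, 3, 4, 4], 4) -> 0  [called from main, line 29]
Log origins:
  1 — main, line 28
  2 — weigh_samples, line 8
  3 — locate_pivot, line 4
  4 — weigh_samples, line 10
  5 — derive_floor, line 15
  6 — main, line 30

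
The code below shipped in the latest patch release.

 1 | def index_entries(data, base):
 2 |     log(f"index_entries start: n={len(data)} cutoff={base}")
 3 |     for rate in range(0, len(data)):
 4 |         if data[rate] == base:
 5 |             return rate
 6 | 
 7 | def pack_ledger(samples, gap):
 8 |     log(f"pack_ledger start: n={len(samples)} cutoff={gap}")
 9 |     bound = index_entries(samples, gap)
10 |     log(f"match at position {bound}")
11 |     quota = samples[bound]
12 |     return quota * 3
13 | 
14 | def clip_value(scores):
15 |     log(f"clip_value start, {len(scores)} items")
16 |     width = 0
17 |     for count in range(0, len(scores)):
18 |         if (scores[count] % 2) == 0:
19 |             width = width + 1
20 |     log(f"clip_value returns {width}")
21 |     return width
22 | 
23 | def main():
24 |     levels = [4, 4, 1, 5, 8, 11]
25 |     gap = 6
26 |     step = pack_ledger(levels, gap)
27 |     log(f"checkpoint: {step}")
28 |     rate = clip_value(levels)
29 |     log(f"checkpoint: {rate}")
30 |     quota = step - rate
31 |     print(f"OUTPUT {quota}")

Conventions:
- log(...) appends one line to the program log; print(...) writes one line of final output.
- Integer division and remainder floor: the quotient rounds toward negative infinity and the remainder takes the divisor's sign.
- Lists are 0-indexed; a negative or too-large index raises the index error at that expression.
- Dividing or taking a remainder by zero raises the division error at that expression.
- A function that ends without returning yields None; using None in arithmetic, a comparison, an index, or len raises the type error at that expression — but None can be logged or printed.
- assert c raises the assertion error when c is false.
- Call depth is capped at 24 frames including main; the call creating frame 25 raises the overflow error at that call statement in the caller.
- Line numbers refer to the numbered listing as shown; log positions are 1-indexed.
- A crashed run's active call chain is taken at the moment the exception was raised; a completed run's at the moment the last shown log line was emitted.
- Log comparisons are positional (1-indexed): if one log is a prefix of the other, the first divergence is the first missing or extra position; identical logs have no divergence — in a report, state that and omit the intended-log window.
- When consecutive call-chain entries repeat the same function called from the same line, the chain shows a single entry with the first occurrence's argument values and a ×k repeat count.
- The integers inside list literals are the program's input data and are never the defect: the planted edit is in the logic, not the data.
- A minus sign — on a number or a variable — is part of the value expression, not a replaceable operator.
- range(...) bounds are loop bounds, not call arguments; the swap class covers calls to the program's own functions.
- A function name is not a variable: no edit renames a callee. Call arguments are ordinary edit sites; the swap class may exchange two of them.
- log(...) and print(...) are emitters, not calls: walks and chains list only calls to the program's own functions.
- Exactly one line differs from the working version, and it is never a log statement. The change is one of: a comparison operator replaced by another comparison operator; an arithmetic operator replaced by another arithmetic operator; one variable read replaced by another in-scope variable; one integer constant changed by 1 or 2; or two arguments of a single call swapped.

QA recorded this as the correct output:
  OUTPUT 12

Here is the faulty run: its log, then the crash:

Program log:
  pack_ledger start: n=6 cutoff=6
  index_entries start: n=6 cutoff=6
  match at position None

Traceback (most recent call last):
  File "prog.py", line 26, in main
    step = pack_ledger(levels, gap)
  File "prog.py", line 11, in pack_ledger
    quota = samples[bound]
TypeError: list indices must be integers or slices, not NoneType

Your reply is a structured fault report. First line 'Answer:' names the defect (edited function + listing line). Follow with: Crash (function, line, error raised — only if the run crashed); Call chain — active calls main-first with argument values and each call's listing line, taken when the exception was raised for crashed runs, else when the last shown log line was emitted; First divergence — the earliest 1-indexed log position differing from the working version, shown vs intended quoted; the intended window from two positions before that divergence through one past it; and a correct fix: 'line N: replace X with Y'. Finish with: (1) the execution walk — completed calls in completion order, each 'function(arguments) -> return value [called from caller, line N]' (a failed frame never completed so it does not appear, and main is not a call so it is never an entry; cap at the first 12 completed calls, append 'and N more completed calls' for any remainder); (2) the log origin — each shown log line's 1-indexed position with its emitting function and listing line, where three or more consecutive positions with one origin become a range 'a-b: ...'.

Answer: the defect is in main at line 25.
The tell: Position 1 is the first bad log line: 'pack_ledger start: n=6 cutoff=6' should read 'pack_ledger start: n=6 cutoff=5'.
Crash: pack_ledger, line 11, TypeError.
Call chain: main -> pack_ledger([4, 4, 1, 5, 8, 11], 6) (called at line 26).
First divergence: at position 1 the run shows 'pack_ledger start: n=6 cutoff=6' where the working version logs 'pack_ledger start: n=6 cutoff=5'.
Intended log window:
  1: pack_ledger start: n=6 cutoff=5
  2: index_entries start: n=6 cutoff=5
Execution walk:
  index_entries([4, 4, 1, 5, 8, 11], 6) -> None  [called from pack_ledger, line 9]
Log origin:
  1: from pack_ledger, line 8
  2: from index_entries, line 2
  3: from pack_ledger, line 10
A correct fix: line 25: replace `6` with `5`.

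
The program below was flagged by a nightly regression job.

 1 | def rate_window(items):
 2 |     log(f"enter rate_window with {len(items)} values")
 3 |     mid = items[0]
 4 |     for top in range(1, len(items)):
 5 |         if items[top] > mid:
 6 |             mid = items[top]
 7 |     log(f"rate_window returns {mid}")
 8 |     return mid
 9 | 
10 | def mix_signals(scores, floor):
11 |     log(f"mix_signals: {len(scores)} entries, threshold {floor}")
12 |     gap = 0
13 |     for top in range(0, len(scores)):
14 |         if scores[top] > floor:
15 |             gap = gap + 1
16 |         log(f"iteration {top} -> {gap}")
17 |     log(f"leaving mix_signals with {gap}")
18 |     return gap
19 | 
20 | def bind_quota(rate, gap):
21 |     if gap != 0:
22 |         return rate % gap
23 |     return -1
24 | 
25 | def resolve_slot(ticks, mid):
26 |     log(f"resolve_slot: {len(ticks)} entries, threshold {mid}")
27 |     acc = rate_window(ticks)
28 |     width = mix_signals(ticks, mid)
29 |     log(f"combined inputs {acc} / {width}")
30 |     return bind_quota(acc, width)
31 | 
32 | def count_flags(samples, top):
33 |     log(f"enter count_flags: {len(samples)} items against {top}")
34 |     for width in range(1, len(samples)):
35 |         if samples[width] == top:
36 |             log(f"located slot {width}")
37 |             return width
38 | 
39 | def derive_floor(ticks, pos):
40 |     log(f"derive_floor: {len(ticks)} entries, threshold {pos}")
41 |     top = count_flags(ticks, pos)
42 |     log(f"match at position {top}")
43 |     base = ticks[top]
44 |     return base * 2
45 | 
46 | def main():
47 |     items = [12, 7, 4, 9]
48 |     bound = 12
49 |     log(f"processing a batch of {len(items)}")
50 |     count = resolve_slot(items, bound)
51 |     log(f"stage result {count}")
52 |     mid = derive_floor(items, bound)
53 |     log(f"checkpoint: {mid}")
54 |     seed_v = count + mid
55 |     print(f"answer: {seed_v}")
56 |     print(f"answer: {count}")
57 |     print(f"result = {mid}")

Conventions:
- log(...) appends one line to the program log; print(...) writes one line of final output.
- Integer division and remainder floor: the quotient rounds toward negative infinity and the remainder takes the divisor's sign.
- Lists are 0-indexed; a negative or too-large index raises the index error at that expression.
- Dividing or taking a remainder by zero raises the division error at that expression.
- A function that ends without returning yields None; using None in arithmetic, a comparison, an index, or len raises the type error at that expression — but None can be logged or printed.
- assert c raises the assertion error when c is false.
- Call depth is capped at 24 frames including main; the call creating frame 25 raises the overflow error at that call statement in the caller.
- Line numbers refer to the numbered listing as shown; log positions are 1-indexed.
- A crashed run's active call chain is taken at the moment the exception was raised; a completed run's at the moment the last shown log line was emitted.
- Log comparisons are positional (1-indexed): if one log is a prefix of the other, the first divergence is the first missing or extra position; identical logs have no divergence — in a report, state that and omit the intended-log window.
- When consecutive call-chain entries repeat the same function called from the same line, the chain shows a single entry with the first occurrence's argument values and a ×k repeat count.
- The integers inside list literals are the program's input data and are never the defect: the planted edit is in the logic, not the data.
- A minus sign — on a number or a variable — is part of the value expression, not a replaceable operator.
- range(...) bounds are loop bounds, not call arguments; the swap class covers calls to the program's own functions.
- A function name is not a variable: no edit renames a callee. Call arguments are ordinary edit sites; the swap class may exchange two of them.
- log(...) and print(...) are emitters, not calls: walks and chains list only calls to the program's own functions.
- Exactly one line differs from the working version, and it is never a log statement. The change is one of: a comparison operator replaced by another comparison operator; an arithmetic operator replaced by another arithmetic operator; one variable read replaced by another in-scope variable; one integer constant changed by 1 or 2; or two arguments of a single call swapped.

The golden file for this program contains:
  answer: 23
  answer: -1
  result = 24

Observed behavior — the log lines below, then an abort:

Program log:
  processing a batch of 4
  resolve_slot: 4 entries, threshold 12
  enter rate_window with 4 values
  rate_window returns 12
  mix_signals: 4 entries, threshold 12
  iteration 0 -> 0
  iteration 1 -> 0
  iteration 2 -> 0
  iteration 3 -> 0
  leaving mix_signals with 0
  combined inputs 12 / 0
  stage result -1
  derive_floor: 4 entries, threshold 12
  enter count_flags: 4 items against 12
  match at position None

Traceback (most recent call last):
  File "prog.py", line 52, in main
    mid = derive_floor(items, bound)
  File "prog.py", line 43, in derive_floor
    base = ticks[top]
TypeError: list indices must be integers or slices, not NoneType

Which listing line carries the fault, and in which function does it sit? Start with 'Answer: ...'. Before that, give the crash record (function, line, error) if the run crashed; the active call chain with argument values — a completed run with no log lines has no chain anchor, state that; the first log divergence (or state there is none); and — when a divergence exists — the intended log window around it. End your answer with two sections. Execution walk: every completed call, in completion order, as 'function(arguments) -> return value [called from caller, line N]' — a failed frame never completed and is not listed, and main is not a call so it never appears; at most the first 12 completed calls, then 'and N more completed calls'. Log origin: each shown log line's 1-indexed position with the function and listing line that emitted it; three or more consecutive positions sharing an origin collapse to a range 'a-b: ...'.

Answer: the defect is in count_flags at line 34.
Key fact: The earliest visible damage is log position 15 — 'match at position None' rather than the intended 'located slot 0'.
Crash: derive_floor, line 43, TypeError.
Call chain: main -> derive_floor([12, 7, 4, 9], 12) (called at line 52).
First divergence: position 15; shown 'match at position None' vs intended 'located slot 0'.
Intended log window:
  13: derive_floor: 4 entries, threshold 12
  14: enter count_flags: 4 items against 12
  15: located slot 0
  16: match at position 0
Execution walk:
  rate_window([12, 7, 4, 9]) -> 12  [called from resolve_slot, line 27]
  mix_signals([12, 7, 4, 9], 12) -> 0  [called from resolve_slot, line 28]
  bind_quota(12, 0) -> -1  [called from resolve_slot, line 30]
  resolve_slot([12, 7, 4, 9], 12) -> -1  [called from main, line 50]
  count_flags([12, 7, 4, 9], 12) -> None  [called from derive_floor, line 41]
Log line origins:
  1: emitted by main (line 49)
  2: emitted by resolve_slot (line 26)
  3: emitted by rate_window (line 2)
  4: emitted by rate_window (line 7)
  5: emitted by mix_signals (line 11)
  6-9: emitted by mix_signals (line 16)
  10: emitted by mix_signals (line 17)
  11: emitted by resolve_slot (line 29)
  12: emitted by main (line 51)
  13: emitted by derive_floor (line 40)
  14: emitted by count_flags (line 33)
  15: emitted by derive_floor (line 42)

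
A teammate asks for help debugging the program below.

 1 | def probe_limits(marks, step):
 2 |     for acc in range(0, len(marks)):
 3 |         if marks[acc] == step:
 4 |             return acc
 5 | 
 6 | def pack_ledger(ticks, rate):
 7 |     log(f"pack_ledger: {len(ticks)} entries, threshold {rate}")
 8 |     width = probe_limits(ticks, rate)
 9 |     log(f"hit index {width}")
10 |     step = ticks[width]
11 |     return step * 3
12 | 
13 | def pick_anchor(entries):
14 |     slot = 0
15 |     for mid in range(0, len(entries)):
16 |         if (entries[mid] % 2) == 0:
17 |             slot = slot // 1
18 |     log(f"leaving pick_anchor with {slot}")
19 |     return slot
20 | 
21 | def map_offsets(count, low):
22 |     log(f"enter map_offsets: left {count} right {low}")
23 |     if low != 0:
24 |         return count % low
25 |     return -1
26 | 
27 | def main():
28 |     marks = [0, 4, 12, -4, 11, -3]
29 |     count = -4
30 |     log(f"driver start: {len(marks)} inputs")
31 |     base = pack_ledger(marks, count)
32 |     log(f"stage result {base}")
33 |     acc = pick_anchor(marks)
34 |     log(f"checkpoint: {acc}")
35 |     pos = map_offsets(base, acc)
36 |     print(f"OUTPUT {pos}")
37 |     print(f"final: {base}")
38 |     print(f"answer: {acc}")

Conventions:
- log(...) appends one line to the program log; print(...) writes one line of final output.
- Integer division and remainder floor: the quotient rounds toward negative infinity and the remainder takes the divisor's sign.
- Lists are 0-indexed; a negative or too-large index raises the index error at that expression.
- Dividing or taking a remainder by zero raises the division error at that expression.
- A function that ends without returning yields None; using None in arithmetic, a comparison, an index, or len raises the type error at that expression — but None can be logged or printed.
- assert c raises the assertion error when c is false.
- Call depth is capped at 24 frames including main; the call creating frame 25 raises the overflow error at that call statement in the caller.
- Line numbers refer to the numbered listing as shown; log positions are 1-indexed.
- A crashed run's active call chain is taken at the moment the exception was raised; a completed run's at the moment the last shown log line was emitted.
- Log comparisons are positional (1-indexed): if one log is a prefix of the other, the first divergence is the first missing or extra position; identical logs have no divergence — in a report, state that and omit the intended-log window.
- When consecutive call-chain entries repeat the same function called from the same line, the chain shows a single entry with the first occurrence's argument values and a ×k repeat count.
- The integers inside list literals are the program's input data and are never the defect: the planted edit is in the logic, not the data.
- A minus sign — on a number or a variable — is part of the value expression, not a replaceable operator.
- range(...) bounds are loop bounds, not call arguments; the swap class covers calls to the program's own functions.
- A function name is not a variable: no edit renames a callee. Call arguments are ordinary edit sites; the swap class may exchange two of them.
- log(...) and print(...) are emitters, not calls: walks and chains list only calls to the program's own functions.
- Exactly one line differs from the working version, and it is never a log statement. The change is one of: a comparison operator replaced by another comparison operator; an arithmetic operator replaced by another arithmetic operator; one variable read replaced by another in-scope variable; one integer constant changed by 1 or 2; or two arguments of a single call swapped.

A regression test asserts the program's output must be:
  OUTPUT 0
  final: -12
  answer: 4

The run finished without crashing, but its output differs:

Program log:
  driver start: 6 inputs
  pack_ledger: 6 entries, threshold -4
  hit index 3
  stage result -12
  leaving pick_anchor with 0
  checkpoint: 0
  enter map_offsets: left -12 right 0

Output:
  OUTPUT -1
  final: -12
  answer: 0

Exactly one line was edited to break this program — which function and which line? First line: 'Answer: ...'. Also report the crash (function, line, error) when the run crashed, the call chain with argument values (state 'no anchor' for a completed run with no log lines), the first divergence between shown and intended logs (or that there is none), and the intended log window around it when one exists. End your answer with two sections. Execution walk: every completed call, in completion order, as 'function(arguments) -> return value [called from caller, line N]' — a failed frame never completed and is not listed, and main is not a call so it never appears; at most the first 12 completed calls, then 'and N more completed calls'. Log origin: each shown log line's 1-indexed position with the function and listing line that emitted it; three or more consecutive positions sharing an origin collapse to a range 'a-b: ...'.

Answer: the defect is in pick_anchor at line 17.
Key fact: Log line 5 is where behavior first shows: 'leaving pick_anchor with 0' appears instead of 'leaving pick_anchor with 4'.
Call chain: main -> map_offsets(-12, 0) (called at line 35).
First divergence: position 5 — the shown line 'leaving pick_anchor with 0' should read 'leaving pick_anchor with 4'.
Intended log window:
  3: hit index 3
  4: stage result -12
  5: leaving pick_anchor with 4
  6: checkpoint: 4
Execution walk:
  probe_limits([0, 4, 12, -4, 11, -3], -4) -> 3  [called from pack_ledger, line 8]
  pack_ledger([0, 4, 12, -4, 11, -3], -4) -> -12  [called from main, line 31]
  pick_anchor([0, 4, 12, -4, 11, -3]) -> 0  [called from main, line 33]
  map_offsets(-12, 0) -> -1  [called from main, line 35]
Log origins:
  1: logged in main at line 30
  2: logged in pack_ledger at line 7
  3: logged in pack_ledger at line 9
  4: logged in main at line 32
  5: logged in pick_anchor at line 18
  6: logged in main at line 34
  7: logged in map_offsets at line 22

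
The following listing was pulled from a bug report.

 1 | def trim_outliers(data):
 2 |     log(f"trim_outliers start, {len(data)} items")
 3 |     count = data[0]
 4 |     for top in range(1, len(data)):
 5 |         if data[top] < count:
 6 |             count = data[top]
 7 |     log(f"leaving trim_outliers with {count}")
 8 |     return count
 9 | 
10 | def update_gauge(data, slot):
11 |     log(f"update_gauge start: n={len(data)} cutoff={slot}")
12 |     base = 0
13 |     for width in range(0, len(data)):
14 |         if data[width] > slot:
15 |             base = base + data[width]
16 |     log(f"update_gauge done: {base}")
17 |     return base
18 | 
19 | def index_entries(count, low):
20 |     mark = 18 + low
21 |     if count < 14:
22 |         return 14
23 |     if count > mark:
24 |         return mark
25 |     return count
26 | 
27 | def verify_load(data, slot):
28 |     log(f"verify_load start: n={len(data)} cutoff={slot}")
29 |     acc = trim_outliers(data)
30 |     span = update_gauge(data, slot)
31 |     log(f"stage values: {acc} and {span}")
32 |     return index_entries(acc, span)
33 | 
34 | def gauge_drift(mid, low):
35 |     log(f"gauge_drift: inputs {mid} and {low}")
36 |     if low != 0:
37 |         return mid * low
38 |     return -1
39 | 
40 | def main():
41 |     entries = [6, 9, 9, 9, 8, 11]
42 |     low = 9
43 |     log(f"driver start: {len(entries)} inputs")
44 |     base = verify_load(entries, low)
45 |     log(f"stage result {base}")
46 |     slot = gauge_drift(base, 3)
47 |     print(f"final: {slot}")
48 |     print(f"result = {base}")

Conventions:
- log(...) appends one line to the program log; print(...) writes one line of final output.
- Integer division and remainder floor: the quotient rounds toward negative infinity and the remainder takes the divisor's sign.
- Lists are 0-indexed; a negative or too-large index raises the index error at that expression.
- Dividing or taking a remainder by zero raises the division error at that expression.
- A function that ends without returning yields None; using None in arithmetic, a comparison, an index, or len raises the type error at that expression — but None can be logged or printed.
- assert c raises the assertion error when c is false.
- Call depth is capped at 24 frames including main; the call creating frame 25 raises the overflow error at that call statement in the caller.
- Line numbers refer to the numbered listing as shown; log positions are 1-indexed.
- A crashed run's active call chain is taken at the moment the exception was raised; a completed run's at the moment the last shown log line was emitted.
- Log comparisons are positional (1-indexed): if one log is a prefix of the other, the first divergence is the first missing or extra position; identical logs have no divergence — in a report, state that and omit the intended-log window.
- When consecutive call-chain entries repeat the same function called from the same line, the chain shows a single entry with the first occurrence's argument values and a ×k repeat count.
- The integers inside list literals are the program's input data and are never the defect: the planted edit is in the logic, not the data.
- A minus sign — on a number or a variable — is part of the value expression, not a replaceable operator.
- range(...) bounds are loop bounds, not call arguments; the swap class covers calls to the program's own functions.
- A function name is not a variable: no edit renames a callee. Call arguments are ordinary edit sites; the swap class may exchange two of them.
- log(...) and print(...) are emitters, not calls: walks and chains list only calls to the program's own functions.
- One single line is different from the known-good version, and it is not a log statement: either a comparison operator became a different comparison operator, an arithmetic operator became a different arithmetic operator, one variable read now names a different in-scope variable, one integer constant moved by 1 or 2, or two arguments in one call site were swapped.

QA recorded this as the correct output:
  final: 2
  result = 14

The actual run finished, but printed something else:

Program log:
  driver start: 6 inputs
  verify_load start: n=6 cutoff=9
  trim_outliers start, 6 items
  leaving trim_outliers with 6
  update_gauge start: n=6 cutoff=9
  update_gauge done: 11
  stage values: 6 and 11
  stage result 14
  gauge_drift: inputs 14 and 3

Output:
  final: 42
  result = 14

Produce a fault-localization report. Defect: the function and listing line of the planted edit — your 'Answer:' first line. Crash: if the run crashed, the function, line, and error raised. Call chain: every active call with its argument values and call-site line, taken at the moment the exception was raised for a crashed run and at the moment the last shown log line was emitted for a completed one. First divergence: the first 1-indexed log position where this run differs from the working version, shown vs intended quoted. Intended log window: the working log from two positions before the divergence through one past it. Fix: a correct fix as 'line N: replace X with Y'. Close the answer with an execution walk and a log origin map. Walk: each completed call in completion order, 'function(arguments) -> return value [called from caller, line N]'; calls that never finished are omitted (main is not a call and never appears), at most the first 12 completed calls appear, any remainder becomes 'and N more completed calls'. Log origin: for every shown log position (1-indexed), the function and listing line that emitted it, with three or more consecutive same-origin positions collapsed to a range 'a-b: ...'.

Answer: the defect is in gauge_drift at line 37.
Key fact: The logs agree in full; only the final output differs.
Call chain: main -> gauge_drift(14, 3) (called at line 46).
First divergence: there is none — every log position agrees.
Execution walk:
  trim_outliers([6, 9, 9, 9, 8, 11]) -> 6  [called from verify_load, line 29]
  update_gauge([6, 9, 9, 9, 8, 11], 9) -> 11  [called from verify_load, line 30]
  index_entries(6, 11) -> 14  [called from verify_load, line 32]
  verify_load([6, 9, 9, 9, 8, 11], 9) -> 14  [called from main, line 44]
  gauge_drift(14, 3) -> 42  [called from main, line 46]
Log origins:
  1 — main, line 43
  2 — verify_load, line 28
  3 — trim_outliers, line 2
  4 — trim_outliers, line 7
  5 — update_gauge, line 11
  6 — update_gauge, line 16
  7 — verify_load, line 31
  8 — main, line 45
  9 — gauge_drift, line 35
A correct fix: line 37: replace `*` with `%`.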